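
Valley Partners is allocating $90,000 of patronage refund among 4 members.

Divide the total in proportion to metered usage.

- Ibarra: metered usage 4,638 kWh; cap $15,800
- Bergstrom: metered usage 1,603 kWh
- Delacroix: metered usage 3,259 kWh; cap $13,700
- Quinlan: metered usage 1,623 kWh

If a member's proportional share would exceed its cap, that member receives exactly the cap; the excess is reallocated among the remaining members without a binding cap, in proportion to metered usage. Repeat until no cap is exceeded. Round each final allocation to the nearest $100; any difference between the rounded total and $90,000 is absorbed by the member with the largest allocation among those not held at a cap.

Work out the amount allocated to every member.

Combined metered usage = 11,123.
Unconstrained shares: Ibarra 37,527.65; Bergstrom 12,970.42; Delacroix 26,369.68; Quinlan 13,132.25.
Cap binds for Ibarra ($15,800), Delacroix ($13,700); balance $60,500 reallocated over remaining metered usage 3,226.
Shares after redistribution: Bergstrom 30,062.46 → $30,100; Quinlan 30,437.54 → $30,400.

Ibarra: $15,800 · Bergstrom: $30,100 · Delacroix: $13,700 · Quinlan: $30,400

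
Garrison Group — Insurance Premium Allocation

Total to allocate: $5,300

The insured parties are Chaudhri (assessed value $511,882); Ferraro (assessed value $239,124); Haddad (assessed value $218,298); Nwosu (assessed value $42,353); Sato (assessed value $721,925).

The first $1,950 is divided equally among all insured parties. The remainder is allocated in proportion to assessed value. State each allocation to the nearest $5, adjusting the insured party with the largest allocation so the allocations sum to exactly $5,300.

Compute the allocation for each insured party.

Equal tier: $1,950 ÷ 5 = $390 apiece.
Remainder $3,350 by assessed value (total 1,733,582): Chaudhri 989.17 → $990; Ferraro 462.09 → $460; Haddad 421.84 → $420; Nwosu 81.84 → $80; Sato 1,395.06 → $1,395.
Rounding difference +$5 on remainder applied to Sato.
Totals: Chaudhri $390 + $990 = $1,380; Ferraro $390 + $460 = $850; Haddad $390 + $420 = $810; Nwosu $390 + $80 = $470; Sato $390 + $1,400 = $1,790.

Chaudhri: $1,380 | Ferraro: $850 | Haddad: $810 | Nwosu: $470 | Sato: $1,790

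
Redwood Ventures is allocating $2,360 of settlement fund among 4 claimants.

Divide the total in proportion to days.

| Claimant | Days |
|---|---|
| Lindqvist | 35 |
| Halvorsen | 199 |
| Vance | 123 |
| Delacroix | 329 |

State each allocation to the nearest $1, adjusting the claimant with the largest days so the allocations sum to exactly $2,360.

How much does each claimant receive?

Days total: 35 + 199 + 123 + 329 = 686.
Unrounded shares: Lindqvist 120.41; Halvorsen 684.61; Vance 423.15; Delacroix 1,131.84.
After rounding ($1): Lindqvist $120; Halvorsen $685; Vance $423; Delacroix $1,132. Sum = $2,360.
Sum already equals the total — no adjustment.

Lindqvist: $120 | Halvorsen: $685 | Vance: $423 | Delacroix: $1,132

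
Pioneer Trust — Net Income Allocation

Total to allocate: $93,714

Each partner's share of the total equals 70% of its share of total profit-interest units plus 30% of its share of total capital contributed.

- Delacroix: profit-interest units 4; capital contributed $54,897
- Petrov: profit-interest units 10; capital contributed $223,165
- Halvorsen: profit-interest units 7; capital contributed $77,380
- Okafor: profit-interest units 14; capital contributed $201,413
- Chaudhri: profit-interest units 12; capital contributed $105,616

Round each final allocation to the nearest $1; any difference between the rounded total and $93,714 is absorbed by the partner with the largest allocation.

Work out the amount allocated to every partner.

Totals — profit-interest units 47, capital contributed 662,471.
Blended shares (70% profit-interest units + 30% capital contributed): Delacroix 0.0844; Petrov 0.2500; Halvorsen 0.1393; Okafor 0.2997; Chaudhri 0.2266.
Unrounded shares: Delacroix 7,912.70; Petrov 23,428.17; Halvorsen 13,054.07; Okafor 28,088.01; Chaudhri 21,231.06.
At nearest $1: Delacroix $7,913; Petrov $23,428; Halvorsen $13,054; Okafor $28,088; Chaudhri $21,231. Sum = $93,714.
Rounded total matches; no reconciliation needed.

Delacroix: $7,913 · Petrov: $23,428 · Halvorsen: $13,054 · Okafor: $28,088 · Chaudhri: $21,231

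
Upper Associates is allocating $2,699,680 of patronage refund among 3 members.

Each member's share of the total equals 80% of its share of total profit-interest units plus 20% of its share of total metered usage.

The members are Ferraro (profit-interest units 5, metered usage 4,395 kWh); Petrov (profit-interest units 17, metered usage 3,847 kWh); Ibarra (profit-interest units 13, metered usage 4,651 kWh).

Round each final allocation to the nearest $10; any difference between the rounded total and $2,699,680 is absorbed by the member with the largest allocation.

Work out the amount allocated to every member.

Profit-interest units total 35; metered usage total 12,893.
Combined weights (80% profit-interest units + 20% metered usage): Ferraro 0.1825; Petrov 0.4482; Ibarra 0.3693.
Raw shares: Ferraro 492,589.67; Petrov 1,210,124.06; Ibarra 996,966.27.
At nearest $10: Ferraro $492,590; Petrov $1,210,120; Ibarra $996,970. Sum = $2,699,680.
Rounded total matches; no reconciliation needed.

Ferraro: $492,590; Petrov: $1,210,120; Ibarra: $996,970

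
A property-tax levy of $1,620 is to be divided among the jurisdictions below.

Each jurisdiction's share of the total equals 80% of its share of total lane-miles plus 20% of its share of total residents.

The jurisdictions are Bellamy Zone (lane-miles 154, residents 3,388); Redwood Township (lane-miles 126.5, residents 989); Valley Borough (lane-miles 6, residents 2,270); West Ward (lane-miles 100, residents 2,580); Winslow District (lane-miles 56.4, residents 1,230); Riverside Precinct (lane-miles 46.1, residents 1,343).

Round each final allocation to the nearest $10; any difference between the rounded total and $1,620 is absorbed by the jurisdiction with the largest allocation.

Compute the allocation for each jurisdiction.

Bellamy Zone: $500; Redwood Township: $360; Valley Borough: $80; West Ward: $340; Winslow District: $180; Riverside Precinct: $160

Lane-miles total 489; residents total 11,800.
Blended shares (80% lane-miles + 20% residents): Bellamy Zone 0.3094; Redwood Township 0.2237; Valley Borough 0.0483; West Ward 0.2073; Winslow District 0.1131; Riverside Precinct 0.0982.
Pro-rata amounts: Bellamy Zone 501.17; Redwood Township 362.42; Valley Borough 78.23; West Ward 335.87; Winslow District 183.25; Riverside Precinct 159.05.
At nearest $10: Bellamy Zone $500; Redwood Township $360; Valley Borough $80; West Ward $340; Winslow District $180; Riverside Precinct $160. Sum = $1,620.
Rounded total matches; no reconciliation needed.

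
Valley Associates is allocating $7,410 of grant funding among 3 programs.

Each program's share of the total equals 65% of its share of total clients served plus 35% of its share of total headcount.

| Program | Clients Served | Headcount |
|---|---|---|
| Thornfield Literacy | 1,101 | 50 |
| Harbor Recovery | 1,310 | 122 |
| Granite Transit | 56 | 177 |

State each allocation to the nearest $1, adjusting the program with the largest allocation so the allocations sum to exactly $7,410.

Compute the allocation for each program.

Totals — clients served 2,467, headcount 349.
Composite weights (65% clients served + 35% headcount): Thornfield Literacy 0.3402; Harbor Recovery 0.4675; Granite Transit 0.1923.
Raw shares: Thornfield Literacy 2,521.12; Harbor Recovery 3,464.22; Granite Transit 1,424.66.
Rounded to nearest $1: Thornfield Literacy $2,521; Harbor Recovery $3,464; Granite Transit $1,425. Sum = $7,410.
No rounding difference to absorb.

Thornfield Literacy: $2,521 | Harbor Recovery: $3,464 | Granite Transit: $1,425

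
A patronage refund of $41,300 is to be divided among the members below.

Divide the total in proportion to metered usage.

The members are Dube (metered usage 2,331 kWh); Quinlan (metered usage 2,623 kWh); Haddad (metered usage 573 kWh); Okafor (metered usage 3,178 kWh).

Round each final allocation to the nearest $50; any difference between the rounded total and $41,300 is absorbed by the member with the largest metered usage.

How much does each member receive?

Dube: $11,050; Quinlan: $12,450; Haddad: $2,700; Okafor: $15,100

Total metered usage = 2,331 + 2,623 + 573 + 3,178 = 8,705.
Proportional shares: Dube 11,059.20; Quinlan 12,444.56; Haddad 2,718.54; Okafor 15,077.70.
Rounded to nearest $50: Dube $11,050; Quinlan $12,450; Haddad $2,700; Okafor $15,100. Sum = $41,300.
Sum already equals the total — no adjustment.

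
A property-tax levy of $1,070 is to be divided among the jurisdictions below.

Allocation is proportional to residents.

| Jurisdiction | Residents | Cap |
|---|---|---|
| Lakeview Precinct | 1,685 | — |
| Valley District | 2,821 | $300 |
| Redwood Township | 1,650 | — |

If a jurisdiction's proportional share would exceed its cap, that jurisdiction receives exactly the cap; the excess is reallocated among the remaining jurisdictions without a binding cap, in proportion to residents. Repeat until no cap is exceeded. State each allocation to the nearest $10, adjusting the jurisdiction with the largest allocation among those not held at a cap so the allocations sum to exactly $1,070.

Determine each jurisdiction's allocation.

Total residents = 6,156.
Pro-rata shares before constraints: Lakeview Precinct 292.88; Valley District 490.33; Redwood Township 286.79.
Cap binds for Valley District ($300); remaining pool $770 reallocated over remaining residents 3,335.
Redistributed shares: Lakeview Precinct 389.04 → $390; Redwood Township 380.96 → $380.

Lakeview Precinct: $390 · Valley District: $300 · Redwood Township: $380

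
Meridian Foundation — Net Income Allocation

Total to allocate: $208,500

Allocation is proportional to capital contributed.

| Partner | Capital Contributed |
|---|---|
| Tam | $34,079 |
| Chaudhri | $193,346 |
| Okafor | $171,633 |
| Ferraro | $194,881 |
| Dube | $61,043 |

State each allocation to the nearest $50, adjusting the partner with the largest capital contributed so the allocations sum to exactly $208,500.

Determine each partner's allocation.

Tam: $10,850 · Chaudhri: $61,550 · Okafor: $54,650 · Ferraro: $62,000 · Dube: $19,450

Sum of capital contributed: 34,079 + 193,346 + 171,633 + 194,881 + 61,043 = 654,982.
Proportional shares: Tam 10,848.35; Chaudhri 61,547.71; Okafor 54,635.82; Ferraro 62,036.34; Dube 19,431.78.
At nearest $50: Tam $10,850; Chaudhri $61,550; Okafor $54,650; Ferraro $62,050; Dube $19,450. Sum = $208,550.
Difference $208,500 − $208,550 = −$50 applied to largest capital contributed (Ferraro): Ferraro becomes $62,000.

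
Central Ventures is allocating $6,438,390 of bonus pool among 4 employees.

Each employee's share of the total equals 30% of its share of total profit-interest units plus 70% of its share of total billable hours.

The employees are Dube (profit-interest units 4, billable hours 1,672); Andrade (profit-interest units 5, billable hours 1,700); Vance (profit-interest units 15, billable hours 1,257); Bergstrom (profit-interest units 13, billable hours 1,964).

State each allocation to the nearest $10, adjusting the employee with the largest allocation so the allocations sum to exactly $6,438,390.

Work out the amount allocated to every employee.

Totals — profit-interest units 37, billable hours 6,593.
Combined weights (30% profit-interest units + 70% billable hours): Dube 0.2100; Andrade 0.2210; Vance 0.2551; Bergstrom 0.3139.
Unrounded shares: Dube 1,351,766.03; Andrade 1,423,109.56; Vance 1,642,313.22; Bergstrom 2,021,201.18.
At nearest $10: Dube $1,351,770; Andrade $1,423,110; Vance $1,642,310; Bergstrom $2,021,200. Sum = $6,438,390.
Rounded total matches; no reconciliation needed.

Dube: $1,351,770; Andrade: $1,423,110; Vance: $1,642,310; Bergstrom: $2,021,200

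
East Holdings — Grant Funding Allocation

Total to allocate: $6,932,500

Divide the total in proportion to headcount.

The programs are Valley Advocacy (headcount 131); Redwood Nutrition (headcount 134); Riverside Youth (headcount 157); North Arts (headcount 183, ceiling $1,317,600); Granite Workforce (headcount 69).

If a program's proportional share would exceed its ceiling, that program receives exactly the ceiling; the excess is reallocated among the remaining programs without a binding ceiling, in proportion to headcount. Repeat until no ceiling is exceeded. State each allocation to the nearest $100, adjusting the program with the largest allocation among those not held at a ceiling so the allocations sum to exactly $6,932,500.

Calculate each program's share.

Valley Advocacy: $1,498,100; Redwood Nutrition: $1,532,400; Riverside Youth: $1,795,300; North Arts: $1,317,600; Granite Workforce: $789,100

Combined headcount = 674.
Unconstrained shares: Valley Advocacy 1,347,414.69; Redwood Nutrition 1,378,271.51; Riverside Youth 1,614,840.50; North Arts 1,882,266.32; Granite Workforce 709,706.97.
Capped: North Arts ($1,317,600); balance $5,614,900 reallocated over remaining headcount 491.
Redistributed shares: Valley Advocacy 1,498,069.04 → $1,498,100; Redwood Nutrition 1,532,375.97 → $1,532,400; Riverside Youth 1,795,395.72 → $1,795,400; Granite Workforce 789,059.27 → $789,100.
Rounding difference −$100 applied to Riverside Youth → $1,795,300.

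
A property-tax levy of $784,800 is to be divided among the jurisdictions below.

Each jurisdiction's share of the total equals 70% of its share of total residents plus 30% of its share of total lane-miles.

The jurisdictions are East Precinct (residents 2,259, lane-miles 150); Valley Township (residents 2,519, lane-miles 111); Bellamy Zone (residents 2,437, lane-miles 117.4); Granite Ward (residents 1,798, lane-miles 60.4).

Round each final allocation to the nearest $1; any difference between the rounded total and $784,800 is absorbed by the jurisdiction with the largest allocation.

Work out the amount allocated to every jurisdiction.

Residents total 9,013; lane-miles total 438.8.
Combined weights (70% residents + 30% lane-miles): East Precinct 0.2780; Valley Township 0.2715; Bellamy Zone 0.2695; Granite Ward 0.1809.
Unrounded shares: East Precinct 218,173.61; Valley Township 213,095.503; Bellamy Zone 211,531.39; Granite Ward 141,999.497.
Rounded to nearest $1: East Precinct $218,174; Valley Township $213,096; Bellamy Zone $211,531; Granite Ward $141,999. Sum = $784,800.
No rounding difference to absorb.

East Precinct: $218,174; Valley Township: $213,096; Bellamy Zone: $211,531; Granite Ward: $141,999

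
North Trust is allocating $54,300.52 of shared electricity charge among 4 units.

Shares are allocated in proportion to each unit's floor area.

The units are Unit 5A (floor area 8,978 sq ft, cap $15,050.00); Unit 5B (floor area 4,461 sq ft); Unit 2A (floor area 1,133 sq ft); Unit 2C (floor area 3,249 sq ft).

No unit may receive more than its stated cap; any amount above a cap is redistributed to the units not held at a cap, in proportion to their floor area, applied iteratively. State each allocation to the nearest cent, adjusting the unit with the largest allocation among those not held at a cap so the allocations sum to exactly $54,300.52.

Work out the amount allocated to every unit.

Unit 5A: $15,050.00 · Unit 5B: $19,800.59 · Unit 2A: $5,028.93 · Unit 2C: $14,421.00

Sum of floor area: 17,821.
Proportional shares (ignoring caps): Unit 5A 27,355.9322; Unit 5B 13,592.6502; Unit 2A 3,452.2467; Unit 2C 9,899.6908.
Capped: Unit 5A ($15,050.00); balance $39,250.52 reallocated over remaining floor area 8,843.
Redistributed shares: Unit 5B 19,800.5846 → $19,800.58; Unit 2A 5,028.9313 → $5,028.93; Unit 2C 14,421.0041 → $14,421.00.
Rounding difference +$0.01 applied to Unit 5B → $19,800.59.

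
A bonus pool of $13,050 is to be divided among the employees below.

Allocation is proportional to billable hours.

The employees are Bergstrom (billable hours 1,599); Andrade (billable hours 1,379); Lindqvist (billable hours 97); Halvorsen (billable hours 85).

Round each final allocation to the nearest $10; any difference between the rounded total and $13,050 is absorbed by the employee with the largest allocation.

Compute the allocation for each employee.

Sum of billable hours: 3,160.
Proportional shares: Bergstrom 1,599/3,160 × $13,050 = 6,603.47; Andrade 1,379/3,160 × $13,050 = 5,694.92; Lindqvist 97/3,160 × $13,050 = 400.59; Halvorsen 85/3,160 × $13,050 = 351.03.
After rounding ($10): Bergstrom $6,600; Andrade $5,690; Lindqvist $400; Halvorsen $350. Sum = $13,040.
Difference $13,050 − $13,040 = +$10 applied to largest allocation (Bergstrom): Bergstrom becomes $6,610.

Bergstrom: $6,610; Andrade: $5,690; Lindqvist: $400; Halvorsen: $350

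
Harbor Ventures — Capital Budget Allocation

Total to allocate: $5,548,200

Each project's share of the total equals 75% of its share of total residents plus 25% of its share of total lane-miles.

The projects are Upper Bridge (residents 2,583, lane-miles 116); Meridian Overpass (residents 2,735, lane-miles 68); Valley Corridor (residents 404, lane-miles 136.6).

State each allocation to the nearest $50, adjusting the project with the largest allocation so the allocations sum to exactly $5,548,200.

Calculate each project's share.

Upper Bridge: $2,380,250 · Meridian Overpass: $2,283,150 · Valley Corridor: $884,800

Totals — residents 5,722, lane-miles 320.6.
Composite weights (75% residents + 25% lane-miles): Upper Bridge 0.4290; Meridian Overpass 0.4115; Valley Corridor 0.1595.
Pro-rata amounts: Upper Bridge 2,380,272.61; Meridian Overpass 2,283,141.85; Valley Corridor 884,785.54.
After rounding ($50): Upper Bridge $2,380,250; Meridian Overpass $2,283,150; Valley Corridor $884,800. Sum = $5,548,200.
No rounding difference to absorb.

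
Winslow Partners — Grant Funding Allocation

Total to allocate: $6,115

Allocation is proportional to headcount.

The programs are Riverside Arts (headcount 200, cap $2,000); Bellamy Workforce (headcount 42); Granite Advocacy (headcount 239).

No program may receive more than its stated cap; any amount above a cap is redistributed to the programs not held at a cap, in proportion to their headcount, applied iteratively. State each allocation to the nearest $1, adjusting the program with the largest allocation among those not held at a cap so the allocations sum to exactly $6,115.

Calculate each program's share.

Riverside Arts: $2,000; Bellamy Workforce: $615; Granite Advocacy: $3,500

Sum of headcount: 481.
Unconstrained shares: Riverside Arts 2,542.62; Bellamy Workforce 533.95; Granite Advocacy 3,038.43.
Capped: Riverside Arts ($2,000); residual $4,115 reallocated over remaining headcount 281.
Remaining shares: Bellamy Workforce 615.05 → $615; Granite Advocacy 3,499.95 → $3,500.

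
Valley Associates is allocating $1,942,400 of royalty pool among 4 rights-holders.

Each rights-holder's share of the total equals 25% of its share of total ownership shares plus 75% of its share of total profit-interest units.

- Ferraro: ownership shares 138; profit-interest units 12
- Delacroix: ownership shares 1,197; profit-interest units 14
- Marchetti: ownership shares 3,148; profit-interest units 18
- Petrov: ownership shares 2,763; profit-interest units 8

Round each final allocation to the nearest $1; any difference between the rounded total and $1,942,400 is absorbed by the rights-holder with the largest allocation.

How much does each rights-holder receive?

Ownership shares total 7,246; profit-interest units total 52.
Blended shares (25% ownership shares + 75% profit-interest units): Ferraro 0.1778; Delacroix 0.2432; Marchetti 0.3682; Petrov 0.2107.
Raw shares: Ferraro 345,432.86; Delacroix 472,433.88; Marchetti 715,244.19; Petrov 409,289.07.
At nearest $1: Ferraro $345,433; Delacroix $472,434; Marchetti $715,244; Petrov $409,289. Sum = $1,942,400.
Sum already equals the total — no adjustment.

Ferraro: $345,433; Delacroix: $472,434; Marchetti: $715,244; Petrov: $409,289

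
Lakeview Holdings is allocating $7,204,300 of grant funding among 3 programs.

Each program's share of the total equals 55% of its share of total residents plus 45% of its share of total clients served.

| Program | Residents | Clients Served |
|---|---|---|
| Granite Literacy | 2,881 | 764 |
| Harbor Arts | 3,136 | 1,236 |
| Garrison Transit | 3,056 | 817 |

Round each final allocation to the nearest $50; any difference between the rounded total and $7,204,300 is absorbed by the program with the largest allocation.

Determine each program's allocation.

Totals — residents 9,073, clients served 2,817.
Combined weights (55% residents + 45% clients served): Granite Literacy 0.2967; Harbor Arts 0.3875; Garrison Transit 0.3158.
Raw shares: Granite Literacy 2,137,438.57; Harbor Arts 2,792,001.91; Garrison Transit 2,274,859.52.
After rounding ($50): Granite Literacy $2,137,450; Harbor Arts $2,792,000; Garrison Transit $2,274,850. Sum = $7,204,300.
No rounding difference to absorb.

Granite Literacy: $2,137,450 | Harbor Arts: $2,792,000 | Garrison Transit: $2,274,850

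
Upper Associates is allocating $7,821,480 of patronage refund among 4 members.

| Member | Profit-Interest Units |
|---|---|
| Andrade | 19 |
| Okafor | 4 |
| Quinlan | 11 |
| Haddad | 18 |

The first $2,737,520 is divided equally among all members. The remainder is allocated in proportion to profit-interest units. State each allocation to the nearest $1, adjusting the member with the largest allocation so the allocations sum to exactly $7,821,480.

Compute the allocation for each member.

First tranche $2,737,520 split equally: $684,380 each.
Remainder $5,083,960 by profit-interest units (total 52): Andrade 1,857,600.77 → $1,857,601; Okafor 391,073.85 → $391,074; Quinlan 1,075,453.08 → $1,075,453; Haddad 1,759,832.31 → $1,759,832.
Totals: Andrade $684,380 + $1,857,601 = $2,541,981; Okafor $684,380 + $391,074 = $1,075,454; Quinlan $684,380 + $1,075,453 = $1,759,833; Haddad $684,380 + $1,759,832 = $2,444,212.

Andrade: $2,541,981 | Okafor: $1,075,454 | Quinlan: $1,759,833 | Haddad: $2,444,212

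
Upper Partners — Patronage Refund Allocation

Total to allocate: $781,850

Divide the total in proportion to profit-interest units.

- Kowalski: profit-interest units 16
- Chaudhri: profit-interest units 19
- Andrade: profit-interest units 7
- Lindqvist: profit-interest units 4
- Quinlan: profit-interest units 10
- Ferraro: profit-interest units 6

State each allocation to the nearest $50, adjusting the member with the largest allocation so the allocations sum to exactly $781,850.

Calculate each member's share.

Combined profit-interest units = 62.
Proportional shares: Kowalski 16/62 × $781,850 = 201,767.74; Chaudhri 19/62 × $781,850 = 239,599.19; Andrade 7/62 × $781,850 = 88,273.39; Lindqvist 4/62 × $781,850 = 50,441.94; Quinlan 10/62 × $781,850 = 126,104.84; Ferraro 6/62 × $781,850 = 75,662.90.
Rounded to nearest $50: Kowalski $201,750; Chaudhri $239,600; Andrade $88,250; Lindqvist $50,450; Quinlan $126,100; Ferraro $75,650. Sum = $781,800.
Difference $781,850 − $781,800 = +$50 applied to largest allocation (Chaudhri): Chaudhri becomes $239,650.

Kowalski: $201,750; Chaudhri: $239,650; Andrade: $88,250; Lindqvist: $50,450; Quinlan: $126,100; Ferraro: $75,650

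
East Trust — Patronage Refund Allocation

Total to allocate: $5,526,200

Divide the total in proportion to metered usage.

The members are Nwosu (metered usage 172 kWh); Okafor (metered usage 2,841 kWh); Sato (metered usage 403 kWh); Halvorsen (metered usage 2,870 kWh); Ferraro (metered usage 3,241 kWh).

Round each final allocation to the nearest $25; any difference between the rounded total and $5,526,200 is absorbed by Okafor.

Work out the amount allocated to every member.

Nwosu: $99,775 · Okafor: $1,647,900 · Sato: $233,775 · Halvorsen: $1,664,775 · Ferraro: $1,879,975

Total metered usage = 9,527.
Unrounded shares: Nwosu 172/9,527 × $5,526,200 = 99,769.75; Okafor 2,841/9,527 × $5,526,200 = 1,647,941.03; Sato 403/9,527 × $5,526,200 = 233,762.84; Halvorsen 2,870/9,527 × $5,526,200 = 1,664,762.67; Ferraro 3,241/9,527 × $5,526,200 = 1,879,963.70.
Rounded to nearest $25: Nwosu $99,775; Okafor $1,647,950; Sato $233,775; Halvorsen $1,664,775; Ferraro $1,879,975. Sum = $5,526,250.
Difference $5,526,200 − $5,526,250 = −$50 applied to Okafor: Okafor becomes $1,647,900.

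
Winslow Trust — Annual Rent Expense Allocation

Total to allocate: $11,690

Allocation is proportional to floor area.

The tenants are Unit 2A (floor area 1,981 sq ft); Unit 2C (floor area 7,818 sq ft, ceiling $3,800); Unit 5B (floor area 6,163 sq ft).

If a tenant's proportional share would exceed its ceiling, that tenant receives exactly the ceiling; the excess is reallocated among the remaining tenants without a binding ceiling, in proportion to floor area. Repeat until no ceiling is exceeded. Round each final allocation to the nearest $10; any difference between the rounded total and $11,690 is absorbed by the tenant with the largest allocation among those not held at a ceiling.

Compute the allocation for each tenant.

Unit 2A: $1,920 · Unit 2C: $3,800 · Unit 5B: $5,970

Floor area total: 15,962.
Proportional shares (ignoring caps): Unit 2A 1,450.81; Unit 2C 5,725.62; Unit 5B 4,513.56.
Cap binds for Unit 2C ($3,800); remaining pool $7,890 reallocated over remaining floor area 8,144.
Remaining shares: Unit 2A 1,919.22 → $1,920; Unit 5B 5,970.78 → $5,970.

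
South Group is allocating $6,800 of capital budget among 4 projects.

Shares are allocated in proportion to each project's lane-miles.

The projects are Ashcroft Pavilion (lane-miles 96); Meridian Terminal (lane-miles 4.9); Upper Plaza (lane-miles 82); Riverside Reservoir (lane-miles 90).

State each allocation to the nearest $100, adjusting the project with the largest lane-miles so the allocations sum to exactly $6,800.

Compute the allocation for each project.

Ashcroft Pavilion: $2,500 | Meridian Terminal: $100 | Upper Plaza: $2,000 | Riverside Reservoir: $2,200

Combined lane-miles = 272.9.
Proportional shares: Ashcroft Pavilion 96/272.9 × $6,800 = 2,392.09; Meridian Terminal 4.9/272.9 × $6,800 = 122.10; Upper Plaza 82/272.9 × $6,800 = 2,043.24; Riverside Reservoir 90/272.9 × $6,800 = 2,242.58.
Rounded to nearest $100: Ashcroft Pavilion $2,400; Meridian Terminal $100; Upper Plaza $2,000; Riverside Reservoir $2,200. Sum = $6,700.
Difference $6,800 − $6,700 = +$100 applied to largest lane-miles (Ashcroft Pavilion): Ashcroft Pavilion becomes $2,500.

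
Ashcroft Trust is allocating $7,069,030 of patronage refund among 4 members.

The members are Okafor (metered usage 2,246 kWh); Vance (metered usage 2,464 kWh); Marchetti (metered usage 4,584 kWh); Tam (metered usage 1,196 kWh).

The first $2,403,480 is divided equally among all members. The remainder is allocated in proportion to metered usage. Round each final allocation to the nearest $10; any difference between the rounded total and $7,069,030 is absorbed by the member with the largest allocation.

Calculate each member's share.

Okafor: $1,599,800; Vance: $1,696,760; Marchetti: $2,639,670; Tam: $1,132,800

First tranche $2,403,480 split equally: $600,870 each.
Remainder $4,665,550 by metered usage (total 10,490): Okafor 998,934.73 → $998,930; Vance 1,095,892.77 → $1,095,890; Marchetti 2,038,787.53 → $2,038,790; Tam 531,934.97 → $531,930.
Rounding difference +$10 on remainder applied to Marchetti.
Totals: Okafor $600,870 + $998,930 = $1,599,800; Vance $600,870 + $1,095,890 = $1,696,760; Marchetti $600,870 + $2,038,800 = $2,639,670; Tam $600,870 + $531,930 = $1,132,800.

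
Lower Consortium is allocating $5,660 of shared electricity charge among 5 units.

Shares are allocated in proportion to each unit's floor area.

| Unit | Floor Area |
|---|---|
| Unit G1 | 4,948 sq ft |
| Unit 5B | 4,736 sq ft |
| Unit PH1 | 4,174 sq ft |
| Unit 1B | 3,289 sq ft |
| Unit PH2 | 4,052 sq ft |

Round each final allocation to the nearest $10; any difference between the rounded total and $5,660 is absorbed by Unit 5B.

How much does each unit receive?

Unit G1: $1,320; Unit 5B: $1,270; Unit PH1: $1,110; Unit 1B: $880; Unit PH2: $1,080

Combined floor area = 21,199.
Unrounded shares: Unit G1 4,948/21,199 × $5,660 = 1,321.08; Unit 5B 4,736/21,199 × $5,660 = 1,264.48; Unit PH1 4,174/21,199 × $5,660 = 1,114.43; Unit 1B 3,289/21,199 × $5,660 = 878.14; Unit PH2 4,052/21,199 × $5,660 = 1,081.86.
After rounding ($10): Unit G1 $1,320; Unit 5B $1,260; Unit PH1 $1,110; Unit 1B $880; Unit PH2 $1,080. Sum = $5,650.
Difference $5,660 − $5,650 = +$10 applied to Unit 5B: Unit 5B becomes $1,270.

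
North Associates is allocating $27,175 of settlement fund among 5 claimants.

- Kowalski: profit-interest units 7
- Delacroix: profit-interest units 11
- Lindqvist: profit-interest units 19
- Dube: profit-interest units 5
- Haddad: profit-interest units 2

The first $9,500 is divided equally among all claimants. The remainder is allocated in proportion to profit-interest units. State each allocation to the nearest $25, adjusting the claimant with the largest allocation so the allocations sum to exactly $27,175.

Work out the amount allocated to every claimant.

Kowalski: $4,700 | Delacroix: $6,325 | Lindqvist: $9,550 | Dube: $3,900 | Haddad: $2,700

$9,500 shared equally gives $1,900 per claimant.
Remainder $17,675 by profit-interest units (total 44): Kowalski 2,811.93 → $2,800; Delacroix 4,418.75 → $4,425; Lindqvist 7,632.39 → $7,625; Dube 2,008.52 → $2,000; Haddad 803.41 → $800.
Rounding difference +$25 on remainder applied to Lindqvist.
Totals: Kowalski $1,900 + $2,800 = $4,700; Delacroix $1,900 + $4,425 = $6,325; Lindqvist $1,900 + $7,650 = $9,550; Dube $1,900 + $2,000 = $3,900; Haddad $1,900 + $800 = $2,700.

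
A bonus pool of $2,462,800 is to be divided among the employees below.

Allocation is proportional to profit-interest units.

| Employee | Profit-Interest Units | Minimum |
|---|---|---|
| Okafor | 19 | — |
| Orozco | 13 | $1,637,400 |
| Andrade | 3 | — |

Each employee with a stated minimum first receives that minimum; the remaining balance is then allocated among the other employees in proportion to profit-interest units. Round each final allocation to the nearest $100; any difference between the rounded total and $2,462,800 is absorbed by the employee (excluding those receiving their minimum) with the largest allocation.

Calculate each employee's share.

Guaranteed amounts: Orozco $1,637,400. Balance $825,400.
Balance split over remaining profit-interest units 22: Okafor 712,845.45 → $712,800; Andrade 112,554.55 → $112,600.

Okafor: $712,800 · Orozco: $1,637,400 · Andrade: $112,600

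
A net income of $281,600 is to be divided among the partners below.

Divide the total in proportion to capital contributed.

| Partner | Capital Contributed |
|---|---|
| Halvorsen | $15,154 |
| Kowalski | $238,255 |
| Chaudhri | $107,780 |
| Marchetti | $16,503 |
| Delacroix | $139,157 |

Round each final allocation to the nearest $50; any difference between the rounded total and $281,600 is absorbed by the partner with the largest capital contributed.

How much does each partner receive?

Halvorsen: $8,250 | Kowalski: $129,850 | Chaudhri: $58,700 | Marchetti: $9,000 | Delacroix: $75,800

Combined capital contributed = 516,849.
Pro-rata amounts: Halvorsen 15,154/516,849 × $281,600 = 8,256.51; Kowalski 238,255/516,849 × $281,600 = 129,810.85; Chaudhri 107,780/516,849 × $281,600 = 58,722.85; Marchetti 16,503/516,849 × $281,600 = 8,991.49; Delacroix 139,157/516,849 × $281,600 = 75,818.30.
At nearest $50: Halvorsen $8,250; Kowalski $129,800; Chaudhri $58,700; Marchetti $9,000; Delacroix $75,800. Sum = $281,550.
Difference $281,600 − $281,550 = +$50 applied to largest capital contributed (Kowalski): Kowalski becomes $129,850.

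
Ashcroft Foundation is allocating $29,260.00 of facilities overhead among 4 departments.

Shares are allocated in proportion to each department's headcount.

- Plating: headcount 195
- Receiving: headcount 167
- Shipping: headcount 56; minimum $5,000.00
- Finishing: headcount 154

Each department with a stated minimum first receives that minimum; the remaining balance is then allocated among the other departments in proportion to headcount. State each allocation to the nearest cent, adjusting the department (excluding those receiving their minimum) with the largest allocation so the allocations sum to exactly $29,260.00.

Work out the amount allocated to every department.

Minimums first: Shipping $5,000.00. Balance $24,260.00.
Balance split over remaining headcount 516: Plating 9,168.0233 → $9,168.02; Receiving 7,851.5891 → $7,851.59; Finishing 7,240.3876 → $7,240.39.

Plating: $9,168.02 · Receiving: $7,851.59 · Shipping: $5,000.00 · Finishing: $7,240.39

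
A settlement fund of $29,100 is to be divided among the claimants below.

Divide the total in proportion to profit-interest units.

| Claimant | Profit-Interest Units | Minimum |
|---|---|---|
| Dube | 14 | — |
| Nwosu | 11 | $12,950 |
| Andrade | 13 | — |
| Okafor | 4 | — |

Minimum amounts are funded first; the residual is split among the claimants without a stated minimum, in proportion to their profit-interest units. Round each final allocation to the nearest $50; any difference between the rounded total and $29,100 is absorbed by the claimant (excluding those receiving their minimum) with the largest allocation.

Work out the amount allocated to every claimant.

Guaranteed amounts: Nwosu $12,950. Residual $16,150.
Residual split over remaining profit-interest units 31: Dube 7,293.55 → $7,300; Andrade 6,772.58 → $6,750; Okafor 2,083.87 → $2,100.

Dube: $7,300 · Nwosu: $12,950 · Andrade: $6,750 · Okafor: $2,100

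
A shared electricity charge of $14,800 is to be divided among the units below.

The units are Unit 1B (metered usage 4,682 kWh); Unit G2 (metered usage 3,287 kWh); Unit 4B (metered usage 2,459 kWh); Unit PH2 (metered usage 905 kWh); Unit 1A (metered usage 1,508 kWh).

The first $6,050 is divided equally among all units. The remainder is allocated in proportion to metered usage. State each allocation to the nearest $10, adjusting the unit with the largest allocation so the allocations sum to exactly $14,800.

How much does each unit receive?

Unit 1B: $4,390 | Unit G2: $3,450 | Unit 4B: $2,890 | Unit PH2: $1,830 | Unit 1A: $2,240

First tranche $6,050 split equally: $1,210 each.
Remainder $8,750 by metered usage (total 12,841): Unit 1B 3,190.37 → $3,190; Unit G2 2,239.80 → $2,240; Unit 4B 1,675.59 → $1,680; Unit PH2 616.68 → $620; Unit 1A 1,027.57 → $1,030.
Rounding difference −$10 on remainder applied to Unit 1B.
Totals: Unit 1B $1,210 + $3,180 = $4,390; Unit G2 $1,210 + $2,240 = $3,450; Unit 4B $1,210 + $1,680 = $2,890; Unit PH2 $1,210 + $620 = $1,830; Unit 1A $1,210 + $1,030 = $2,240.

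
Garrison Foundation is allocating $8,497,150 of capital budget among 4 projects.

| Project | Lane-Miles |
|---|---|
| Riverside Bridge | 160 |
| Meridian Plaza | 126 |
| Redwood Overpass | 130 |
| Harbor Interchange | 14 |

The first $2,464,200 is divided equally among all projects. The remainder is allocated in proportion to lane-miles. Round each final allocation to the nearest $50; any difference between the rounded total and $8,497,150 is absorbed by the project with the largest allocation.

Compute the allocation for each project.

Riverside Bridge: $2,860,900; Meridian Plaza: $2,383,850; Redwood Overpass: $2,439,950; Harbor Interchange: $812,450

First tranche $2,464,200 split equally: $616,050 each.
Remainder $6,032,950 by lane-miles (total 430): Riverside Bridge 2,244,818.60 → $2,244,800; Meridian Plaza 1,767,794.65 → $1,767,800; Redwood Overpass 1,823,915.12 → $1,823,900; Harbor Interchange 196,421.63 → $196,400.
Rounding difference +$50 on remainder applied to Riverside Bridge.
Totals: Riverside Bridge $616,050 + $2,244,850 = $2,860,900; Meridian Plaza $616,050 + $1,767,800 = $2,383,850; Redwood Overpass $616,050 + $1,823,900 = $2,439,950; Harbor Interchange $616,050 + $196,400 = $812,450.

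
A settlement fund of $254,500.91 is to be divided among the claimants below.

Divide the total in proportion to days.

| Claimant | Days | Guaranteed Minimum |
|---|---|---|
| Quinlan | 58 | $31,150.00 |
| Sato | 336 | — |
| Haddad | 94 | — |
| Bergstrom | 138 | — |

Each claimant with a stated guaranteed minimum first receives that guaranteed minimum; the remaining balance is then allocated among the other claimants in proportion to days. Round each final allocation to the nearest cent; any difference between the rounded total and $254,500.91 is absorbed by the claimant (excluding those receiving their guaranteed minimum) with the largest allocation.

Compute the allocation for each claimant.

Minimums first: Quinlan $31,150.00. Remaining pool $223,350.91.
Remaining pool split over remaining days 568: Sato 132,123.0735 → $132,123.07; Haddad 36,963.0027 → $36,963.00; Bergstrom 54,264.8338 → $54,264.83.
Rounding difference +$0.01 applied to Sato → $132,123.08.

Quinlan: $31,150.00 · Sato: $132,123.08 · Haddad: $36,963.00 · Bergstrom: $54,264.83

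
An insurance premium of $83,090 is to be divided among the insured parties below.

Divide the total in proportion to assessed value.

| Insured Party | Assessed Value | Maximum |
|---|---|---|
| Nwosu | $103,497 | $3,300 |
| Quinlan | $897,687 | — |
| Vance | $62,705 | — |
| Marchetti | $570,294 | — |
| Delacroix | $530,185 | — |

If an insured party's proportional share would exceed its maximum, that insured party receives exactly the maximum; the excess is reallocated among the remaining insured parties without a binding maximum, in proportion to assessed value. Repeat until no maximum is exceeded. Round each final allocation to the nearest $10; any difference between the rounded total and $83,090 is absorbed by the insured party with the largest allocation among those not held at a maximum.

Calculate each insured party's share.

Total assessed value = 2,164,368.
Proportional shares (ignoring caps): Nwosu 3,973.25; Quinlan 34,462.17; Vance 2,407.24; Marchetti 21,893.56; Delacroix 20,353.78.
Capped: Nwosu ($3,300); balance $79,790 reallocated over remaining assessed value 2,060,871.
Shares after redistribution: Quinlan 34,755.42 → $34,760; Vance 2,427.73 → $2,430; Marchetti 22,079.87 → $22,080; Delacroix 20,526.98 → $20,530.
Rounding difference −$10 applied to Quinlan → $34,750.

Nwosu: $3,300 | Quinlan: $34,750 | Vance: $2,430 | Marchetti: $22,080 | Delacroix: $20,530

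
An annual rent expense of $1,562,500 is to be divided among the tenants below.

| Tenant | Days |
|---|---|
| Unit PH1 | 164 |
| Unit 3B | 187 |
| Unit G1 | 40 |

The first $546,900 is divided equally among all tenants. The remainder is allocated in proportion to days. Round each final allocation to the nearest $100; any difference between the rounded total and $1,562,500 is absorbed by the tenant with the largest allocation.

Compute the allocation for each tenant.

$546,900 shared equally gives $182,300 per tenant.
Remainder $1,015,600 by days (total 391): Unit PH1 425,980.56 → $426,000; Unit 3B 485,721.74 → $485,700; Unit G1 103,897.70 → $103,900.
Totals: Unit PH1 $182,300 + $426,000 = $608,300; Unit 3B $182,300 + $485,700 = $668,000; Unit G1 $182,300 + $103,900 = $286,200.

Unit PH1: $608,300 · Unit 3B: $668,000 · Unit G1: $286,200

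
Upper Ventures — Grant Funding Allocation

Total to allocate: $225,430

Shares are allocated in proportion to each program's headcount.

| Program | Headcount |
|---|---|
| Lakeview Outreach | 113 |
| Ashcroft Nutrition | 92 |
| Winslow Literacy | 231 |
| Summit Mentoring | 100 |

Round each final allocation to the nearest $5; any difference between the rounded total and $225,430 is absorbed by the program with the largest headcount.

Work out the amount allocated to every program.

Lakeview Outreach: $47,525 · Ashcroft Nutrition: $38,695 · Winslow Literacy: $97,150 · Summit Mentoring: $42,060

Sum of headcount: 536.
Raw shares: Lakeview Outreach 113/536 × $225,430 = 47,525.35; Ashcroft Nutrition 92/536 × $225,430 = 38,693.21; Winslow Literacy 231/536 × $225,430 = 97,153.60; Summit Mentoring 100/536 × $225,430 = 42,057.84.
Rounded to nearest $5: Lakeview Outreach $47,525; Ashcroft Nutrition $38,695; Winslow Literacy $97,155; Summit Mentoring $42,060. Sum = $225,435.
Difference $225,430 − $225,435 = −$5 applied to largest headcount (Winslow Literacy): Winslow Literacy becomes $97,150.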